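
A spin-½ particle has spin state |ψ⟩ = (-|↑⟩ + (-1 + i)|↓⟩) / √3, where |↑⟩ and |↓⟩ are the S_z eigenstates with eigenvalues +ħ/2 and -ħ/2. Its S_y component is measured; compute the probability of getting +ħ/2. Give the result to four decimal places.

|+y⟩ = (|↑⟩ + i|↓⟩)/√2, so ⟨+y|ψ⟩ = (i) / (√2·√3).
P = |i|² / 6 = 1/6.

0.1667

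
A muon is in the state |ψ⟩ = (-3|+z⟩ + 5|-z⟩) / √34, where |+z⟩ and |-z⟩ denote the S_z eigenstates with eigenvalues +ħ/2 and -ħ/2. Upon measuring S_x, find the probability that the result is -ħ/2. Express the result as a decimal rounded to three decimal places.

0.941

|-x⟩ = (|+z⟩ - |-z⟩)/√2, so ⟨-x|ψ⟩ = (-8) / (√2·√34).
P = |-8|² / 68 = 64/68.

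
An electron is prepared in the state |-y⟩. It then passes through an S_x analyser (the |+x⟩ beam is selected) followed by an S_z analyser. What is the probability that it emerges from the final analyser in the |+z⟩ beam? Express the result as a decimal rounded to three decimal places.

0.250

First analyser (S_x): from |-y⟩, P(|+x⟩) = 1/2.
After stage 1 the state is |+x⟩; P(|+z⟩) = |⟨+z|+x⟩|² = 1/2.
Joint probability = 1/2 × 1/2 = 0.250.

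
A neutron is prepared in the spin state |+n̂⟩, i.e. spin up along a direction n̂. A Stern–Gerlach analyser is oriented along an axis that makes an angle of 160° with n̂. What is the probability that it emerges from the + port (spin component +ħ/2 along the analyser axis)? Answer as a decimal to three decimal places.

For spin-½, the probability of finding spin-up along an axis at angle θ to the initial spin direction is cos²(θ/2); spin-down is sin²(θ/2).
θ = 160°, so P = cos²(80°) ≈ 0.030.

0.030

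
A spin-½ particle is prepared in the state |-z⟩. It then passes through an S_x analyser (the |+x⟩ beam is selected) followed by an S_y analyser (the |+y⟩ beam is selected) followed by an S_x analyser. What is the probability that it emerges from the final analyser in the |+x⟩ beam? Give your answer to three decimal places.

0.125

First analyser (S_x): from |-z⟩, P(|+x⟩) = 1/2.
After stage 1 the state is |+x⟩; P(|+y⟩) = |⟨+y|+x⟩|² = 1/2.
After stage 2 the state is |+y⟩; P(|+x⟩) = |⟨+x|+y⟩|² = 1/2.
Joint probability = 1/2 × 1/2 × 1/2 = 0.125.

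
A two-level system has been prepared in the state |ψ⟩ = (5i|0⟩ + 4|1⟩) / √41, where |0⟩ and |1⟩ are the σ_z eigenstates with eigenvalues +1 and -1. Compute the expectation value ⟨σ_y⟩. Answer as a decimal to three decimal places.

⟨σ_y⟩ = 2 Im(a* b)/(|a|²+|b|²) with a = 5i, b = 4.
a* b = -20i, so ⟨σ_y⟩ = -40/41.

-0.976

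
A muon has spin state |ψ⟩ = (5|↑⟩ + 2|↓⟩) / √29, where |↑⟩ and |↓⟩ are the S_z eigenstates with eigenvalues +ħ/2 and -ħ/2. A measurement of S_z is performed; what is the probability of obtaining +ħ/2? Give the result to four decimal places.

0.8621

The +ħ/2 outcome corresponds to |↑⟩. Its amplitude in |ψ⟩ is 5/√29.
P = |5|² / 29 = 25/29.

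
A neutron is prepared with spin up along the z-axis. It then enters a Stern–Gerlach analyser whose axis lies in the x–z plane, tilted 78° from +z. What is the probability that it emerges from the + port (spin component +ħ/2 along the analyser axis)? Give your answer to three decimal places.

For spin-½, the probability of finding spin-up along an axis at angle θ to the initial spin direction is cos²(θ/2); spin-down is sin²(θ/2).
θ = 78°, so P = cos²(39°) ≈ 0.604.

0.604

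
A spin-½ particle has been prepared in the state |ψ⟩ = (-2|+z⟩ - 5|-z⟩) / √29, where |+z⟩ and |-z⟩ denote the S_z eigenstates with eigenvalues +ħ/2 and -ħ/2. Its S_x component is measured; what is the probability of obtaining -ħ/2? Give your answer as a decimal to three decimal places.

|-x⟩ = (|+z⟩ - |-z⟩)/√2, so ⟨-x|ψ⟩ = (3) / (√2·√29).
P = |3|² / 58 = 9/58.

0.155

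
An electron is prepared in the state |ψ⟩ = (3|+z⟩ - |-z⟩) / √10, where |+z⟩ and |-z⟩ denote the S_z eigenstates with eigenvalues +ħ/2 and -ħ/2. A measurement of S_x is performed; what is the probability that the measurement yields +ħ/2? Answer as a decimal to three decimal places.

0.200

|+x⟩ = (|+z⟩ + |-z⟩)/√2, so ⟨+x|ψ⟩ = (2) / (√2·√10).
P = |2|² / 20 = 4/20.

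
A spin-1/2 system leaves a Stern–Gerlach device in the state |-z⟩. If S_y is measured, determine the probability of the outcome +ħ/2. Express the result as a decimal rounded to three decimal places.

0.500

In the S_z basis, |-z⟩ = |-z⟩ and |+y⟩ = (|+z⟩ + i|-z⟩)/√2.
|⟨+y|-z⟩|² = 1/2.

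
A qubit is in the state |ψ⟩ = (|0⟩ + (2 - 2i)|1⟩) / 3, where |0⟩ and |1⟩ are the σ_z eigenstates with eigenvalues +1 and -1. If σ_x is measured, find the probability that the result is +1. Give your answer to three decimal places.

|+x⟩ = (|0⟩ + |1⟩)/√2, so ⟨+x|ψ⟩ = (3 - 2i) / (√2·3).
P = |3 - 2i|² / 18 = 13/18.

0.722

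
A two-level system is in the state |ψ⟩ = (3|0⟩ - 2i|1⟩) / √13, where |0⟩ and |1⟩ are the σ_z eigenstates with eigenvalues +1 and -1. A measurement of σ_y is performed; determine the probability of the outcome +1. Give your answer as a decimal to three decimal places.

0.038

|+y⟩ = (|0⟩ + i|1⟩)/√2, so ⟨+y|ψ⟩ = (1) / (√2·√13).
P = |1|² / 26 = 1/26.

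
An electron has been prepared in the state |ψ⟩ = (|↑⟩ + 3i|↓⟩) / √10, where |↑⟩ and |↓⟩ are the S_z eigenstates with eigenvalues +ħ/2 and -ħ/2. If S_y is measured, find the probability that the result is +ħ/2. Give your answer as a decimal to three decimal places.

|+y⟩ = (|↑⟩ + i|↓⟩)/√2, so ⟨+y|ψ⟩ = (4) / (√2·√10).
P = |4|² / 20 = 16/20.

0.800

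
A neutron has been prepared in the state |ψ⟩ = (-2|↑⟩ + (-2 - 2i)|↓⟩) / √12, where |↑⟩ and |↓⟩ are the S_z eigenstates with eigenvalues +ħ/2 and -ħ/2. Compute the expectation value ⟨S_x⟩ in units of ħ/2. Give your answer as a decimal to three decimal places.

0.667

⟨σ_x⟩ = 2 Re(a* b)/(|a|²+|b|²) with a = -2, b = (-2 - 2i).
a* b = (4 + 4i), so ⟨σ_x⟩ = 8/12.
⟨S_x⟩ = (ħ/2)·⟨σ_x⟩.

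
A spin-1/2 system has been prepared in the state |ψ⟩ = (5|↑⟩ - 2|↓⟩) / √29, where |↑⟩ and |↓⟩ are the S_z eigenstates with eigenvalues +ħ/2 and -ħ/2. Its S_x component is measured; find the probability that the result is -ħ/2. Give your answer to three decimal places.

0.845

|-x⟩ = (|↑⟩ - |↓⟩)/√2, so ⟨-x|ψ⟩ = (7) / (√2·√29).
P = |7|² / 58 = 49/58.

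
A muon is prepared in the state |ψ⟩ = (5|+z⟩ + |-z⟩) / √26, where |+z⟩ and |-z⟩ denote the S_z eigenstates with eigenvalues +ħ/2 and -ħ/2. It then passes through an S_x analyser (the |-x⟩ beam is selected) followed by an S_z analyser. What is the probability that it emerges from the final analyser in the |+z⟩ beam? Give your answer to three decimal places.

First analyser (S_x): P(|-x⟩) = |⟨-x|ψ⟩|² = 16/52.
After stage 1 the state is |-x⟩; P(|+z⟩) = |⟨+z|-x⟩|² = 1/2.
Joint probability = 16/52 × 1/2 = 0.154.

0.154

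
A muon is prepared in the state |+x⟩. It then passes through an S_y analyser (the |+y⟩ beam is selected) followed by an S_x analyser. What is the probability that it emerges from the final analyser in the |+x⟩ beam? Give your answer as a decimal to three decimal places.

First analyser (S_y): from |+x⟩, P(|+y⟩) = 1/2.
After stage 1 the state is |+y⟩; P(|+x⟩) = |⟨+x|+y⟩|² = 1/2.
Joint probability = 1/2 × 1/2 = 0.250.

0.250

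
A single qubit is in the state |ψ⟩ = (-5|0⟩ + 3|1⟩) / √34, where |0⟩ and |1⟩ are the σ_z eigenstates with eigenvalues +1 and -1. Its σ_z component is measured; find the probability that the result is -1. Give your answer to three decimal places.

The -1 outcome corresponds to |1⟩. Its amplitude in |ψ⟩ is 3/√34.
P = |3|² / 34 = 9/34.

0.265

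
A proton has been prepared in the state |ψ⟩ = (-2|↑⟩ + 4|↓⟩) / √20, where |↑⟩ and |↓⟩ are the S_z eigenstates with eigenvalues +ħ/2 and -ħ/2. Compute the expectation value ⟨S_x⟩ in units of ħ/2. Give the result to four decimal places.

-0.8000

⟨σ_x⟩ = 2 Re(a* b)/(|a|²+|b|²) with a = -2, b = 4.
a* b = -8, so ⟨σ_x⟩ = -16/20.
⟨S_x⟩ = (ħ/2)·⟨σ_x⟩.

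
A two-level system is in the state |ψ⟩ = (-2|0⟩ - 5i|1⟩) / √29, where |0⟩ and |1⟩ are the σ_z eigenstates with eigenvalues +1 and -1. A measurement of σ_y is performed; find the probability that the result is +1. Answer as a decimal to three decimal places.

0.845

|+y⟩ = (|0⟩ + i|1⟩)/√2, so ⟨+y|ψ⟩ = (-7) / (√2·√29).
P = |-7|² / 58 = 49/58.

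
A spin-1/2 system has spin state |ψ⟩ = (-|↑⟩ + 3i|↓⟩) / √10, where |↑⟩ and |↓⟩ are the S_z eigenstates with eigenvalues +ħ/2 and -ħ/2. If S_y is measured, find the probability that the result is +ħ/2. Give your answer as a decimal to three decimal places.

0.200

|+y⟩ = (|↑⟩ + i|↓⟩)/√2, so ⟨+y|ψ⟩ = (2) / (√2·√10).
P = |2|² / 20 = 4/20.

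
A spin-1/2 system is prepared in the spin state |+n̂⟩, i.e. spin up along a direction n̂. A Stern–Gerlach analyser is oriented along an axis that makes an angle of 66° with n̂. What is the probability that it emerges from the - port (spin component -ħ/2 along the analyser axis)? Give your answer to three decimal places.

For spin-½, the probability of finding spin-up along an axis at angle θ to the initial spin direction is cos²(θ/2); spin-down is sin²(θ/2).
θ = 66°, so P = sin²(33°) ≈ 0.297.

0.297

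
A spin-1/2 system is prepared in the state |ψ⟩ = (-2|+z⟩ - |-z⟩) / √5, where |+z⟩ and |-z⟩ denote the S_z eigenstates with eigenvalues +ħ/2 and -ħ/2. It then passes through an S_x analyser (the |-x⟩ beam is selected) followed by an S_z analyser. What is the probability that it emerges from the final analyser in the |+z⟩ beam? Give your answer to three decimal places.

0.050

First analyser (S_x): P(|-x⟩) = |⟨-x|ψ⟩|² = 1/10.
After stage 1 the state is |-x⟩; P(|+z⟩) = |⟨+z|-x⟩|² = 1/2.
Joint probability = 1/10 × 1/2 = 0.050.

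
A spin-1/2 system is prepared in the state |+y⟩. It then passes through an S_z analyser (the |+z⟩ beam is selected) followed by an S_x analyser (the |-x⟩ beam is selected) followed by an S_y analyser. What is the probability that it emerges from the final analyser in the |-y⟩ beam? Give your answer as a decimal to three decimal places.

0.125

First analyser (S_z): from |+y⟩, P(|+z⟩) = 1/2.
After stage 1 the state is |+z⟩; P(|-x⟩) = |⟨-x|+z⟩|² = 1/2.
After stage 2 the state is |-x⟩; P(|-y⟩) = |⟨-y|-x⟩|² = 1/2.
Joint probability = 1/2 × 1/2 × 1/2 = 0.125.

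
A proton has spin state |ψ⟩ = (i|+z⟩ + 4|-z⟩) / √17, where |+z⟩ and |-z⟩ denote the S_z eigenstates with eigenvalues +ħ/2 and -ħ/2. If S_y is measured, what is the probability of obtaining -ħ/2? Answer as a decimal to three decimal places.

|-y⟩ = (|+z⟩ - i|-z⟩)/√2, so ⟨-y|ψ⟩ = (5i) / (√2·√17).
P = |5i|² / 34 = 25/34.

0.735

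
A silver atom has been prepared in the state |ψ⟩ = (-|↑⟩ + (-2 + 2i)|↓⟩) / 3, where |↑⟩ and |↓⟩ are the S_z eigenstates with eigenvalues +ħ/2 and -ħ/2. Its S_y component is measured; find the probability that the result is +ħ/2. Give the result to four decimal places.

|+y⟩ = (|↑⟩ + i|↓⟩)/√2, so ⟨+y|ψ⟩ = (1 + 2i) / (√2·3).
P = |1 + 2i|² / 18 = 5/18.

0.2778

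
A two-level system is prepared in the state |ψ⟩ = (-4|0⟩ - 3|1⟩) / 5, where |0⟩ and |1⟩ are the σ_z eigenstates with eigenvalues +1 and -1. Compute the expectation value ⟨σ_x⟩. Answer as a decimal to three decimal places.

0.960

⟨σ_x⟩ = 2 Re(a* b)/(|a|²+|b|²) with a = -4, b = -3.
a* b = 12, so ⟨σ_x⟩ = 24/25.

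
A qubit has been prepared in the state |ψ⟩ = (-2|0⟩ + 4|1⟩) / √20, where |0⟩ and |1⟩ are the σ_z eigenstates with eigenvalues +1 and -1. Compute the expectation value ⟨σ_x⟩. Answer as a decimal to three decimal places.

-0.800

⟨σ_x⟩ = 2 Re(a* b)/(|a|²+|b|²) with a = -2, b = 4.
a* b = -8, so ⟨σ_x⟩ = -16/20.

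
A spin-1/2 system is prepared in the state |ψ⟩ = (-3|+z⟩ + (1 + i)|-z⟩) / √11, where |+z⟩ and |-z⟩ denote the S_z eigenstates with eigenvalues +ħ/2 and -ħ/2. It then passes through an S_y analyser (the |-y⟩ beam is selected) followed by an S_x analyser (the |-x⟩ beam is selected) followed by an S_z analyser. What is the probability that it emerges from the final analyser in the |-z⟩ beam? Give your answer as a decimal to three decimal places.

0.193

First analyser (S_y): P(|-y⟩) = |⟨-y|ψ⟩|² = 17/22.
After stage 1 the state is |-y⟩; P(|-x⟩) = |⟨-x|-y⟩|² = 1/2.
After stage 2 the state is |-x⟩; P(|-z⟩) = |⟨-z|-x⟩|² = 1/2.
Joint probability = 17/22 × 1/2 × 1/2 = 0.193.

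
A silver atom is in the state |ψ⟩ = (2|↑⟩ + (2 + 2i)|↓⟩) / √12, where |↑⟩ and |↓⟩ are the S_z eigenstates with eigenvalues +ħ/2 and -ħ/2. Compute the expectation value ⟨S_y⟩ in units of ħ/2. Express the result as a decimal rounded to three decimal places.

0.667

⟨σ_y⟩ = 2 Im(a* b)/(|a|²+|b|²) with a = 2, b = (2 + 2i).
a* b = (4 + 4i), so ⟨σ_y⟩ = 8/12.
⟨S_y⟩ = (ħ/2)·⟨σ_y⟩.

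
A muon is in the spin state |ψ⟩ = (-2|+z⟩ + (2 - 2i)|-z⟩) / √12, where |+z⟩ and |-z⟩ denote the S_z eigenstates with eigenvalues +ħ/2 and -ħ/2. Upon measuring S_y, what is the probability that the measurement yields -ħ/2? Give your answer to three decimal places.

0.167

|-y⟩ = (|+z⟩ - i|-z⟩)/√2, so ⟨-y|ψ⟩ = (2i) / (√2·√12).
P = |2i|² / 24 = 4/24.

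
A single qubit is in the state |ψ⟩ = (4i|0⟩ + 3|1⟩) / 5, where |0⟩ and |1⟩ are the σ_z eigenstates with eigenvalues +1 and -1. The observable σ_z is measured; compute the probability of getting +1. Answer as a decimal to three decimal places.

0.640

The +1 outcome corresponds to |0⟩. Its amplitude in |ψ⟩ is 4i/5.
P = |4i|² / 25 = 16/25.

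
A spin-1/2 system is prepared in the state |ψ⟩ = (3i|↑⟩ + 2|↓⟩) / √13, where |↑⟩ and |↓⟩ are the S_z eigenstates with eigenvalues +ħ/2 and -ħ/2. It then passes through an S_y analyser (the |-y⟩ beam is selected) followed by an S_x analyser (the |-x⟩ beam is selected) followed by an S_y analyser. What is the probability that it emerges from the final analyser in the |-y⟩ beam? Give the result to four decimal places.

First analyser (S_y): P(|-y⟩) = |⟨-y|ψ⟩|² = 25/26.
After stage 1 the state is |-y⟩; P(|-x⟩) = |⟨-x|-y⟩|² = 1/2.
After stage 2 the state is |-x⟩; P(|-y⟩) = |⟨-y|-x⟩|² = 1/2.
Joint probability = 25/26 × 1/2 × 1/2 = 0.2404.

0.2404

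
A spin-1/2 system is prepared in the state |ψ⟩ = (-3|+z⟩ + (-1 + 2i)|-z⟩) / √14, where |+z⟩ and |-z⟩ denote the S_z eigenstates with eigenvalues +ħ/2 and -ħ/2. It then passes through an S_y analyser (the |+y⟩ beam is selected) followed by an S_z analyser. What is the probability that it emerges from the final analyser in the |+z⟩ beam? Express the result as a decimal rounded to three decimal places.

0.036

First analyser (S_y): P(|+y⟩) = |⟨+y|ψ⟩|² = 2/28.
After stage 1 the state is |+y⟩; P(|+z⟩) = |⟨+z|+y⟩|² = 1/2.
Joint probability = 2/28 × 1/2 = 0.036.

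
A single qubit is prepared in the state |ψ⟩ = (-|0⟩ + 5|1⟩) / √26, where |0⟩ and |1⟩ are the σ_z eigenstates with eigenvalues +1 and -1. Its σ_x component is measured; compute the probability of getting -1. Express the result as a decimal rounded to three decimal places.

|-x⟩ = (|0⟩ - |1⟩)/√2, so ⟨-x|ψ⟩ = (-6) / (√2·√26).
P = |-6|² / 52 = 36/52.

0.692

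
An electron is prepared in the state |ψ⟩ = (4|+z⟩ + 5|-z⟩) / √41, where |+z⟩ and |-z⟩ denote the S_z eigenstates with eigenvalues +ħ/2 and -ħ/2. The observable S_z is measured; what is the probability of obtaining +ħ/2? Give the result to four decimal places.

The +ħ/2 outcome corresponds to |+z⟩. Its amplitude in |ψ⟩ is 4/√41.
P = |4|² / 41 = 16/41.

0.3902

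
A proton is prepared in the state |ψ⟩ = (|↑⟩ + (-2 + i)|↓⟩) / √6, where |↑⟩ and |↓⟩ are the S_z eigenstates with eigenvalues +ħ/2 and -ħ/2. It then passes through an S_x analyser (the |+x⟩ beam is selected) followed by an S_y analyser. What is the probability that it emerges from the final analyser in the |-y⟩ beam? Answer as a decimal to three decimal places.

First analyser (S_x): P(|+x⟩) = |⟨+x|ψ⟩|² = 2/12.
After stage 1 the state is |+x⟩; P(|-y⟩) = |⟨-y|+x⟩|² = 1/2.
Joint probability = 2/12 × 1/2 = 0.083.

0.083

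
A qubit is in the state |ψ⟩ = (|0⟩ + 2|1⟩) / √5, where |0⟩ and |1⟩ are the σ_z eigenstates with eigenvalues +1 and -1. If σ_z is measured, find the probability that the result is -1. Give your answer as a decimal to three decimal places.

The -1 outcome corresponds to |1⟩. Its amplitude in |ψ⟩ is 2/√5.
P = |2|² / 5 = 4/5.

0.800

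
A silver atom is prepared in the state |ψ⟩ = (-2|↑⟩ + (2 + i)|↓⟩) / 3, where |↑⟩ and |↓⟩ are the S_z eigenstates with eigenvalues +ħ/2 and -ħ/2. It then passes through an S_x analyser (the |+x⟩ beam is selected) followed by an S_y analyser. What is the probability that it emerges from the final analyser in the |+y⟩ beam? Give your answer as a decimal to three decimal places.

First analyser (S_x): P(|+x⟩) = |⟨+x|ψ⟩|² = 1/18.
After stage 1 the state is |+x⟩; P(|+y⟩) = |⟨+y|+x⟩|² = 1/2.
Joint probability = 1/18 × 1/2 = 0.028.

0.028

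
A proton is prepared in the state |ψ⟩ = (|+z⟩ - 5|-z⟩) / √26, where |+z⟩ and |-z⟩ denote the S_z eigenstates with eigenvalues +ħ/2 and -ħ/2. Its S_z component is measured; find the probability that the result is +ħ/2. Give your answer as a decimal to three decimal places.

The +ħ/2 outcome corresponds to |+z⟩. Its amplitude in |ψ⟩ is 1/√26.
P = |1|² / 26 = 1/26.

0.038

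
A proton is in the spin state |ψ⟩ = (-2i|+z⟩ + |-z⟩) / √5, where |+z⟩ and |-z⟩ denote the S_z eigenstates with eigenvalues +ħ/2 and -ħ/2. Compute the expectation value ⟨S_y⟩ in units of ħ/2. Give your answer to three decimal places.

0.800

⟨σ_y⟩ = 2 Im(a* b)/(|a|²+|b|²) with a = -2i, b = 1.
a* b = 2i, so ⟨σ_y⟩ = 4/5.
⟨S_y⟩ = (ħ/2)·⟨σ_y⟩.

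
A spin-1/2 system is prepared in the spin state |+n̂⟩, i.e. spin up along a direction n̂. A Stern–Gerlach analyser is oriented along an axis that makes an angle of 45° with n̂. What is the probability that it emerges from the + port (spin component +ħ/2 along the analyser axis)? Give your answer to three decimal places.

0.854

For spin-½, the probability of finding spin-up along an axis at angle θ to the initial spin direction is cos²(θ/2); spin-down is sin²(θ/2).
θ = 45°, so P = cos²(22.5°) ≈ 0.854.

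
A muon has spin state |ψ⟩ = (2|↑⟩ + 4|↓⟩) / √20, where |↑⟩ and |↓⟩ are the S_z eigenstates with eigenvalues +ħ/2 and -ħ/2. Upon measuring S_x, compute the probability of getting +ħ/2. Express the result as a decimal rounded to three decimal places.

0.900

|+x⟩ = (|↑⟩ + |↓⟩)/√2, so ⟨+x|ψ⟩ = (6) / (√2·√20).
P = |6|² / 40 = 36/40.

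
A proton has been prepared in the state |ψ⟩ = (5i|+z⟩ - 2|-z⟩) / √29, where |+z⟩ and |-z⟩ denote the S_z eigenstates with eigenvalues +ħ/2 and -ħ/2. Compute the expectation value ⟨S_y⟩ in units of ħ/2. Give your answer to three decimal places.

0.690

⟨σ_y⟩ = 2 Im(a* b)/(|a|²+|b|²) with a = 5i, b = -2.
a* b = 10i, so ⟨σ_y⟩ = 20/29.
⟨S_y⟩ = (ħ/2)·⟨σ_y⟩.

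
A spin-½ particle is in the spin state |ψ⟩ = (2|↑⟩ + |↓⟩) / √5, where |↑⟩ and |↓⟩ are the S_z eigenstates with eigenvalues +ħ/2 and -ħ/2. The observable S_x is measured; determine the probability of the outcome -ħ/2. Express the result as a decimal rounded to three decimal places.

|-x⟩ = (|↑⟩ - |↓⟩)/√2, so ⟨-x|ψ⟩ = (1) / (√2·√5).
P = |1|² / 10 = 1/10.

0.100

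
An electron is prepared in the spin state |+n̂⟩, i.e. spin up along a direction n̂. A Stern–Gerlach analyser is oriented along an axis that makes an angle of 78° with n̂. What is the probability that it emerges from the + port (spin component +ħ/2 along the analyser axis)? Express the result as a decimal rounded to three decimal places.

For spin-½, the probability of finding spin-up along an axis at angle θ to the initial spin direction is cos²(θ/2); spin-down is sin²(θ/2).
θ = 78°, so P = cos²(39°) ≈ 0.604.

0.604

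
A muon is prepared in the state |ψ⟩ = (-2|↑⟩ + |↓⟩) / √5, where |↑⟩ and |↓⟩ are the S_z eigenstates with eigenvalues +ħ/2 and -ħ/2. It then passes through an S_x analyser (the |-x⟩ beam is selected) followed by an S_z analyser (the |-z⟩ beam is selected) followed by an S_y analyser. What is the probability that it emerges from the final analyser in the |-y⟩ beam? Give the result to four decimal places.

0.2250

First analyser (S_x): P(|-x⟩) = |⟨-x|ψ⟩|² = 9/10.
After stage 1 the state is |-x⟩; P(|-z⟩) = |⟨-z|-x⟩|² = 1/2.
After stage 2 the state is |-z⟩; P(|-y⟩) = |⟨-y|-z⟩|² = 1/2.
Joint probability = 9/10 × 1/2 × 1/2 = 0.2250.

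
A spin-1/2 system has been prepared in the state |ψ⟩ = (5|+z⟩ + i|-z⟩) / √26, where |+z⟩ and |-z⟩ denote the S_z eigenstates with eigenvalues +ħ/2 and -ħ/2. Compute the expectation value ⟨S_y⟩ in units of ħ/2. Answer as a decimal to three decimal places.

⟨σ_y⟩ = 2 Im(a* b)/(|a|²+|b|²) with a = 5, b = i.
a* b = 5i, so ⟨σ_y⟩ = 10/26.
⟨S_y⟩ = (ħ/2)·⟨σ_y⟩.

0.385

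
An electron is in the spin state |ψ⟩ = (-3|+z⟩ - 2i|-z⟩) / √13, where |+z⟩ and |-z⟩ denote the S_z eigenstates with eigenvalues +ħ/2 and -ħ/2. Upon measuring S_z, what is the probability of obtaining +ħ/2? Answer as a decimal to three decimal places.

The +ħ/2 outcome corresponds to |+z⟩. Its amplitude in |ψ⟩ is -3/√13.
P = |-3|² / 13 = 9/13.

0.692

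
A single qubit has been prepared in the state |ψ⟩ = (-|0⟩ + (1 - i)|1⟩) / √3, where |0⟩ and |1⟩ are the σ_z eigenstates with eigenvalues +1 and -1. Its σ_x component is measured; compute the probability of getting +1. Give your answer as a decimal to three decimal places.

0.167

|+x⟩ = (|0⟩ + |1⟩)/√2, so ⟨+x|ψ⟩ = (-i) / (√2·√3).
P = |-i|² / 6 = 1/6.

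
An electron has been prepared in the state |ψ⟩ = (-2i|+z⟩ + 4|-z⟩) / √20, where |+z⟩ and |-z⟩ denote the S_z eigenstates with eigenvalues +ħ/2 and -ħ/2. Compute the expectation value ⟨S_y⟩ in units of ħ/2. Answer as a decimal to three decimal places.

⟨σ_y⟩ = 2 Im(a* b)/(|a|²+|b|²) with a = -2i, b = 4.
a* b = 8i, so ⟨σ_y⟩ = 16/20.
⟨S_y⟩ = (ħ/2)·⟨σ_y⟩.

0.800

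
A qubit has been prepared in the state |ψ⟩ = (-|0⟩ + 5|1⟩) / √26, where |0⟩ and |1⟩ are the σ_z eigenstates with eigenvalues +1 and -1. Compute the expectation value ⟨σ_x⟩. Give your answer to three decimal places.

⟨σ_x⟩ = 2 Re(a* b)/(|a|²+|b|²) with a = -1, b = 5.
a* b = -5, so ⟨σ_x⟩ = -10/26.

-0.385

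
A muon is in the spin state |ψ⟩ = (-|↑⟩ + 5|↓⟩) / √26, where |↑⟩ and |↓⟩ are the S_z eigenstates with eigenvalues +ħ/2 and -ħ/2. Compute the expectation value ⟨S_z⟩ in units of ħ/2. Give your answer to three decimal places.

⟨σ_z⟩ = |a|² - |b|² divided by |a|²+|b|², with a, b the |↑⟩, |↓⟩ amplitudes.
= (1 - 25)/26 = -24/26.
⟨S_z⟩ = (ħ/2)·⟨σ_z⟩.

-0.923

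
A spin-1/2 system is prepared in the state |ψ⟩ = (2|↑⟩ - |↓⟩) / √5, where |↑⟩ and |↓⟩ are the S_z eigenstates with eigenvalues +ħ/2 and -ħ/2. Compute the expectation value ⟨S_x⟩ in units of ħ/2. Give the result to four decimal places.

⟨σ_x⟩ = 2 Re(a* b)/(|a|²+|b|²) with a = 2, b = -1.
a* b = -2, so ⟨σ_x⟩ = -4/5.
⟨S_x⟩ = (ħ/2)·⟨σ_x⟩.

-0.8000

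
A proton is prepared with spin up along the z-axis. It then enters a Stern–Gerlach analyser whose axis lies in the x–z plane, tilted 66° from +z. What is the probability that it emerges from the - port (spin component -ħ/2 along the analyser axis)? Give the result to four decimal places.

0.2966

For spin-½, the probability of finding spin-up along an axis at angle θ to the initial spin direction is cos²(θ/2); spin-down is sin²(θ/2).
θ = 66°, so P = sin²(33°) ≈ 0.2966.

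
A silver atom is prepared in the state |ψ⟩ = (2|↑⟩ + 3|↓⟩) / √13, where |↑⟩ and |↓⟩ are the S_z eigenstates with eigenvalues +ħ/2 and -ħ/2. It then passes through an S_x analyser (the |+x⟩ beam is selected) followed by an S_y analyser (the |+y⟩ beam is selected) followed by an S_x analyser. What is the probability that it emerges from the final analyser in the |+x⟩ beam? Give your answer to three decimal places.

First analyser (S_x): P(|+x⟩) = |⟨+x|ψ⟩|² = 25/26.
After stage 1 the state is |+x⟩; P(|+y⟩) = |⟨+y|+x⟩|² = 1/2.
After stage 2 the state is |+y⟩; P(|+x⟩) = |⟨+x|+y⟩|² = 1/2.
Joint probability = 25/26 × 1/2 × 1/2 = 0.240.

0.240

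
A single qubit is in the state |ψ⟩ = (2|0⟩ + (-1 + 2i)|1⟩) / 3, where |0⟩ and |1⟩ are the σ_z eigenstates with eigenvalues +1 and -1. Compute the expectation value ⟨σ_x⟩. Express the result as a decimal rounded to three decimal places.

⟨σ_x⟩ = 2 Re(a* b)/(|a|²+|b|²) with a = 2, b = (-1 + 2i).
a* b = (-2 + 4i), so ⟨σ_x⟩ = -4/9.

-0.444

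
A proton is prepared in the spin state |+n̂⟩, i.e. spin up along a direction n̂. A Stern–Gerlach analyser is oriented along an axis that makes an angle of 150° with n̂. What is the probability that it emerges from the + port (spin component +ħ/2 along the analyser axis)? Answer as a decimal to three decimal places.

0.067

For spin-½, the probability of finding spin-up along an axis at angle θ to the initial spin direction is cos²(θ/2); spin-down is sin²(θ/2).
θ = 150°, so P = cos²(75°) ≈ 0.067.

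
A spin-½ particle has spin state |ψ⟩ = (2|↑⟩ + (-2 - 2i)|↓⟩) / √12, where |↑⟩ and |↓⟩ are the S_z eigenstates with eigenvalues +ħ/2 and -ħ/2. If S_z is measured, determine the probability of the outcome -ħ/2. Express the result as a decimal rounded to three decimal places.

0.667

The -ħ/2 outcome corresponds to |↓⟩. Its amplitude in |ψ⟩ is (-2 - 2i)/√12.
P = |-2 - 2i|² / 12 = 8/12.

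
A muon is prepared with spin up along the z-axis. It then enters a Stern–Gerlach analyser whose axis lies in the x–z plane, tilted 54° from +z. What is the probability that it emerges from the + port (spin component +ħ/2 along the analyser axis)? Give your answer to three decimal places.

0.794

For spin-½, the probability of finding spin-up along an axis at angle θ to the initial spin direction is cos²(θ/2); spin-down is sin²(θ/2).
θ = 54°, so P = cos²(27°) ≈ 0.794.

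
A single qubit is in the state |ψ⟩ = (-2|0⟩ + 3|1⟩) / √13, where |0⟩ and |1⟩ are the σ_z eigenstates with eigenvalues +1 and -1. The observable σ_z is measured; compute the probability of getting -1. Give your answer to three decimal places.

The -1 outcome corresponds to |1⟩. Its amplitude in |ψ⟩ is 3/√13.
P = |3|² / 13 = 9/13.

0.692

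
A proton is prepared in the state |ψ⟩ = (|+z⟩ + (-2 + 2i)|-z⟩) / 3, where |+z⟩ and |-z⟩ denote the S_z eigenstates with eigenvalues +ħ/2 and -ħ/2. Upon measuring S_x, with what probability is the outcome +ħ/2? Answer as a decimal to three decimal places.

0.278

|+x⟩ = (|+z⟩ + |-z⟩)/√2, so ⟨+x|ψ⟩ = (-1 + 2i) / (√2·3).
P = |-1 + 2i|² / 18 = 5/18.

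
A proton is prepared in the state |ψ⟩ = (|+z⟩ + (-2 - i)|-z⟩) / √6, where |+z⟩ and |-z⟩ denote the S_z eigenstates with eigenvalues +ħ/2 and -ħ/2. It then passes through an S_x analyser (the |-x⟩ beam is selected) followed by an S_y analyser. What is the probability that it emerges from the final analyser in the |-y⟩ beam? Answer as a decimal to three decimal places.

0.417

First analyser (S_x): P(|-x⟩) = |⟨-x|ψ⟩|² = 10/12.
After stage 1 the state is |-x⟩; P(|-y⟩) = |⟨-y|-x⟩|² = 1/2.
Joint probability = 10/12 × 1/2 = 0.417.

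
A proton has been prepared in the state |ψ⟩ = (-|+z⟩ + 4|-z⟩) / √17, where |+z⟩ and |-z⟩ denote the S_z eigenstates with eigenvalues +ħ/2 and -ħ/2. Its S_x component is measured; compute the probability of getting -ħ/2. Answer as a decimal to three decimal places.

0.735

|-x⟩ = (|+z⟩ - |-z⟩)/√2, so ⟨-x|ψ⟩ = (-5) / (√2·√17).
P = |-5|² / 34 = 25/34.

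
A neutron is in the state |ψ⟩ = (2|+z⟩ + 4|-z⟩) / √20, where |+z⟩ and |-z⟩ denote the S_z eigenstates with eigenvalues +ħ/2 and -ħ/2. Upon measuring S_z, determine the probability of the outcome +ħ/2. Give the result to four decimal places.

0.2000

The +ħ/2 outcome corresponds to |+z⟩. Its amplitude in |ψ⟩ is 2/√20.
P = |2|² / 20 = 4/20.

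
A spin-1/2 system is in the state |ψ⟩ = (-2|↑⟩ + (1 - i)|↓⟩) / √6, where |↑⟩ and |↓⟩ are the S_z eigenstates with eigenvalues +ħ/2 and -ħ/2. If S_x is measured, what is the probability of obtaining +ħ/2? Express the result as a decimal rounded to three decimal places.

0.167

|+x⟩ = (|↑⟩ + |↓⟩)/√2, so ⟨+x|ψ⟩ = (-1 - i) / (√2·√6).
P = |-1 - i|² / 12 = 2/12.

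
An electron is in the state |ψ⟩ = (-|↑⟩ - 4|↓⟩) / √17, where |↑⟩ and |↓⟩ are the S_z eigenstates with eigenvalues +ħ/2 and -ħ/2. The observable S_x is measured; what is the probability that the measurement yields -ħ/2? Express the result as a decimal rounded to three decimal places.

0.265

|-x⟩ = (|↑⟩ - |↓⟩)/√2, so ⟨-x|ψ⟩ = (3) / (√2·√17).
P = |3|² / 34 = 9/34.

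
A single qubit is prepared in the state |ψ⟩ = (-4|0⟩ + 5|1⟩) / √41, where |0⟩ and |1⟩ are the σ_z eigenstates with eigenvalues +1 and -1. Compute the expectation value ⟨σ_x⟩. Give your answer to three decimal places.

⟨σ_x⟩ = 2 Re(a* b)/(|a|²+|b|²) with a = -4, b = 5.
a* b = -20, so ⟨σ_x⟩ = -40/41.

-0.976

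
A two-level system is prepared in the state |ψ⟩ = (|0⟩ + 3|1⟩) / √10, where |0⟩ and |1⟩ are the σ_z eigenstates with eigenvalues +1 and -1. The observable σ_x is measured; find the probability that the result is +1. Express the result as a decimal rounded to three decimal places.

0.800

|+x⟩ = (|0⟩ + |1⟩)/√2, so ⟨+x|ψ⟩ = (4) / (√2·√10).
P = |4|² / 20 = 16/20.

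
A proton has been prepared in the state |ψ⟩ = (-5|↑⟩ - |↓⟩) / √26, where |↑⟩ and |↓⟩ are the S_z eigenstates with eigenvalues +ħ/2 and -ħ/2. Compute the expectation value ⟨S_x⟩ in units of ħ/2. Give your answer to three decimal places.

0.385

⟨σ_x⟩ = 2 Re(a* b)/(|a|²+|b|²) with a = -5, b = -1.
a* b = 5, so ⟨σ_x⟩ = 10/26.
⟨S_x⟩ = (ħ/2)·⟨σ_x⟩.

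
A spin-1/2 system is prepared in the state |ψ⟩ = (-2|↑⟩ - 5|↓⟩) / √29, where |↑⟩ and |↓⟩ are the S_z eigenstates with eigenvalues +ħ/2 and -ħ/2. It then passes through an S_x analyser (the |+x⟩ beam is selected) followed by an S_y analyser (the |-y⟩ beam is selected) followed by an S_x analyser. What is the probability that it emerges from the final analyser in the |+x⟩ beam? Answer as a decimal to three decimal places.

0.211

First analyser (S_x): P(|+x⟩) = |⟨+x|ψ⟩|² = 49/58.
After stage 1 the state is |+x⟩; P(|-y⟩) = |⟨-y|+x⟩|² = 1/2.
After stage 2 the state is |-y⟩; P(|+x⟩) = |⟨+x|-y⟩|² = 1/2.
Joint probability = 49/58 × 1/2 × 1/2 = 0.211.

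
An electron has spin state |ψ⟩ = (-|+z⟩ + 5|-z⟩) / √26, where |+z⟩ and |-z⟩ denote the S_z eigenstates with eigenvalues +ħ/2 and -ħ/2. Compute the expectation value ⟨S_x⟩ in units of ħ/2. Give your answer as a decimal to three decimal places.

⟨σ_x⟩ = 2 Re(a* b)/(|a|²+|b|²) with a = -1, b = 5.
a* b = -5, so ⟨σ_x⟩ = -10/26.
⟨S_x⟩ = (ħ/2)·⟨σ_x⟩.

-0.385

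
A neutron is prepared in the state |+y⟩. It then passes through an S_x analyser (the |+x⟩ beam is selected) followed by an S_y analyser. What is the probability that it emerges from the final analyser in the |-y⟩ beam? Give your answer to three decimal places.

First analyser (S_x): from |+y⟩, P(|+x⟩) = 1/2.
After stage 1 the state is |+x⟩; P(|-y⟩) = |⟨-y|+x⟩|² = 1/2.
Joint probability = 1/2 × 1/2 = 0.250.

0.250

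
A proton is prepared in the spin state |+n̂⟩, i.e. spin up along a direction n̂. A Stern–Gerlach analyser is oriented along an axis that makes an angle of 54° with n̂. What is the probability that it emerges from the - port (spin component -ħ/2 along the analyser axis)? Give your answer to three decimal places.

For spin-½, the probability of finding spin-up along an axis at angle θ to the initial spin direction is cos²(θ/2); spin-down is sin²(θ/2).
θ = 54°, so P = sin²(27°) ≈ 0.206.

0.206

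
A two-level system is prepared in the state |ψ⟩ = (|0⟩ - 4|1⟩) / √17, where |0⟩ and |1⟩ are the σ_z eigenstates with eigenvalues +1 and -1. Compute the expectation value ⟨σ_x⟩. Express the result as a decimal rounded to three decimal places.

⟨σ_x⟩ = 2 Re(a* b)/(|a|²+|b|²) with a = 1, b = -4.
a* b = -4, so ⟨σ_x⟩ = -8/17.

-0.471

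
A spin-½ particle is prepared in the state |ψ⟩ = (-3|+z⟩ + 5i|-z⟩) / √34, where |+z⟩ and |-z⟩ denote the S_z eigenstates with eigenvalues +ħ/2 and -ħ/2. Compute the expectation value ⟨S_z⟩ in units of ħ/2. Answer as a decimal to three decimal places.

-0.471

⟨σ_z⟩ = |a|² - |b|² divided by |a|²+|b|², with a, b the |+z⟩, |-z⟩ amplitudes.
= (9 - 25)/34 = -16/34.
⟨S_z⟩ = (ħ/2)·⟨σ_z⟩.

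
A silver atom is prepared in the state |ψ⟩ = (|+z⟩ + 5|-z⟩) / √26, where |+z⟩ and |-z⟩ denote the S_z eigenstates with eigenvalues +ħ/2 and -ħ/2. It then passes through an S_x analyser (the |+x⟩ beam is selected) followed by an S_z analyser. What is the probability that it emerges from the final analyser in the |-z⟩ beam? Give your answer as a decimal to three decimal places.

First analyser (S_x): P(|+x⟩) = |⟨+x|ψ⟩|² = 36/52.
After stage 1 the state is |+x⟩; P(|-z⟩) = |⟨-z|+x⟩|² = 1/2.
Joint probability = 36/52 × 1/2 = 0.346.

0.346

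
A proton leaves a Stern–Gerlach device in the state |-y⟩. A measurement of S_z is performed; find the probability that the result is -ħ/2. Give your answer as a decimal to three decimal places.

0.500

In the S_z basis, |-y⟩ = (|+z⟩ - i|-z⟩)/√2 and |-z⟩ = |-z⟩.
|⟨-z|-y⟩|² = 1/2.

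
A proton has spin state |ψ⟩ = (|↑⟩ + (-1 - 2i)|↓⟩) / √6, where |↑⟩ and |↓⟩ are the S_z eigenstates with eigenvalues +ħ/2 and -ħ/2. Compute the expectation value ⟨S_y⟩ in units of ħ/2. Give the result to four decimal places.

⟨σ_y⟩ = 2 Im(a* b)/(|a|²+|b|²) with a = 1, b = (-1 - 2i).
a* b = (-1 - 2i), so ⟨σ_y⟩ = -4/6.
⟨S_y⟩ = (ħ/2)·⟨σ_y⟩.

-0.6667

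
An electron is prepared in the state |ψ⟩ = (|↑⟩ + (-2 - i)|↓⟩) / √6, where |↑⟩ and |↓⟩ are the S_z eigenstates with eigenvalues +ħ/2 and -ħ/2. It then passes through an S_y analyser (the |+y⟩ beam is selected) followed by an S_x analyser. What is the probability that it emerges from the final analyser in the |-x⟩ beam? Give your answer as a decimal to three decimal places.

First analyser (S_y): P(|+y⟩) = |⟨+y|ψ⟩|² = 4/12.
After stage 1 the state is |+y⟩; P(|-x⟩) = |⟨-x|+y⟩|² = 1/2.
Joint probability = 4/12 × 1/2 = 0.167.

0.167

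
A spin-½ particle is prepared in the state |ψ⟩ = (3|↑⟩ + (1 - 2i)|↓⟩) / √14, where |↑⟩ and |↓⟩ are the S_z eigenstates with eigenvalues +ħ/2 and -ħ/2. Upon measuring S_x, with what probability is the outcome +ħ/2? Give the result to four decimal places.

0.7143

|+x⟩ = (|↑⟩ + |↓⟩)/√2, so ⟨+x|ψ⟩ = (4 - 2i) / (√2·√14).
P = |4 - 2i|² / 28 = 20/28.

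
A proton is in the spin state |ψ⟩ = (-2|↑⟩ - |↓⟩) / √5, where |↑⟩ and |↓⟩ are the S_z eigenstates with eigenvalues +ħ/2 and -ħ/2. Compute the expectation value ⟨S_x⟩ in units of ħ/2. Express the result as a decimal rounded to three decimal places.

⟨σ_x⟩ = 2 Re(a* b)/(|a|²+|b|²) with a = -2, b = -1.
a* b = 2, so ⟨σ_x⟩ = 4/5.
⟨S_x⟩ = (ħ/2)·⟨σ_x⟩.

0.800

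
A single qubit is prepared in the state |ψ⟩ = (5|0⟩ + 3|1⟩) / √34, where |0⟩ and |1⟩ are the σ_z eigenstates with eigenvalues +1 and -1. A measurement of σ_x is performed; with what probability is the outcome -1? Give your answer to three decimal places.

|-x⟩ = (|0⟩ - |1⟩)/√2, so ⟨-x|ψ⟩ = (2) / (√2·√34).
P = |2|² / 68 = 4/68.

0.059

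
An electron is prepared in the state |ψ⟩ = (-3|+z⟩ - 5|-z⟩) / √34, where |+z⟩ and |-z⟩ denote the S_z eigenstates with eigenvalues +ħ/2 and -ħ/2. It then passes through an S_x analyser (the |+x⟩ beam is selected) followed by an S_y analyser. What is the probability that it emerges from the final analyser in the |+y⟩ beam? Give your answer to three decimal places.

First analyser (S_x): P(|+x⟩) = |⟨+x|ψ⟩|² = 64/68.
After stage 1 the state is |+x⟩; P(|+y⟩) = |⟨+y|+x⟩|² = 1/2.
Joint probability = 64/68 × 1/2 = 0.471.

0.471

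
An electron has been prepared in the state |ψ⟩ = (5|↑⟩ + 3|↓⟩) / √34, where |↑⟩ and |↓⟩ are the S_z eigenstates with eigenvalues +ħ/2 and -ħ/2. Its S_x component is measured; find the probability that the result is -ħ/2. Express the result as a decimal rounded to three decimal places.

0.059

|-x⟩ = (|↑⟩ - |↓⟩)/√2, so ⟨-x|ψ⟩ = (2) / (√2·√34).
P = |2|² / 68 = 4/68.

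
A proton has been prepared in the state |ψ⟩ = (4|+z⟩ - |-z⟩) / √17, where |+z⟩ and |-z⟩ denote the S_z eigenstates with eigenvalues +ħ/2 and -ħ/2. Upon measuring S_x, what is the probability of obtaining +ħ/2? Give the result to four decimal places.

|+x⟩ = (|+z⟩ + |-z⟩)/√2, so ⟨+x|ψ⟩ = (3) / (√2·√17).
P = |3|² / 34 = 9/34.

0.2647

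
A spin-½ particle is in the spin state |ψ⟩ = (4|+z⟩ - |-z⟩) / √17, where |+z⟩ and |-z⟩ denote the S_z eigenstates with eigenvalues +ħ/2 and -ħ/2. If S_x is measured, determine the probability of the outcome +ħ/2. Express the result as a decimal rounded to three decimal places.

0.265

|+x⟩ = (|+z⟩ + |-z⟩)/√2, so ⟨+x|ψ⟩ = (3) / (√2·√17).
P = |3|² / 34 = 9/34.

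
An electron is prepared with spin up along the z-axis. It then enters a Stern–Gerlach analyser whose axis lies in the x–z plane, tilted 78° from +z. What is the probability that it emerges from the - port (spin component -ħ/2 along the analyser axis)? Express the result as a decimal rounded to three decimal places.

For spin-½, the probability of finding spin-up along an axis at angle θ to the initial spin direction is cos²(θ/2); spin-down is sin²(θ/2).
θ = 78°, so P = sin²(39°) ≈ 0.396.

0.396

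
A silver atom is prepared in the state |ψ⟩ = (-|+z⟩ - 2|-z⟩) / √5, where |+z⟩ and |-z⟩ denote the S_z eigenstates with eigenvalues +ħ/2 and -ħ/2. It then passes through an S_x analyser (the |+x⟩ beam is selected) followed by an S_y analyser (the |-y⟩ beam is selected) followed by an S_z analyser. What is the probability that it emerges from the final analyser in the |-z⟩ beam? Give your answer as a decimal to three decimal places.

First analyser (S_x): P(|+x⟩) = |⟨+x|ψ⟩|² = 9/10.
After stage 1 the state is |+x⟩; P(|-y⟩) = |⟨-y|+x⟩|² = 1/2.
After stage 2 the state is |-y⟩; P(|-z⟩) = |⟨-z|-y⟩|² = 1/2.
Joint probability = 9/10 × 1/2 × 1/2 = 0.225.

0.225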